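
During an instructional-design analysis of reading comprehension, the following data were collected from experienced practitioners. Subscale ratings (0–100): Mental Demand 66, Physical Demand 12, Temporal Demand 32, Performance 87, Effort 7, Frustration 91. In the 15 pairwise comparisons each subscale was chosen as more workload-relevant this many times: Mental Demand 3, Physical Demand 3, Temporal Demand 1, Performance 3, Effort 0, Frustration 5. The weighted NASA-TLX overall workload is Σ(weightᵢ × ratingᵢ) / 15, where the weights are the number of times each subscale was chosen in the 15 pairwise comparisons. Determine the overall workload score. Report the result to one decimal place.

65.5

The tallies are the weights (they sum to 15).
Weighted sum = 3·66 + 3·12 + 1·32 + 3·87 + 0·7 + 5·91
            = 198 + 36 + 32 + 261 + 0 + 455 = 982.
Overall workload = 982 / 15 = 65.4667 ≈ 65.5.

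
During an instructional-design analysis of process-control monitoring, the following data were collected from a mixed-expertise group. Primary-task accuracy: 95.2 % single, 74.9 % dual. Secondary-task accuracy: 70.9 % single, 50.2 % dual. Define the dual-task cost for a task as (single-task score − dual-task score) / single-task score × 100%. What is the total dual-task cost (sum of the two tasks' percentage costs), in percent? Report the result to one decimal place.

50.5

Primary cost = (95.2 − 74.9) / 95.2 × 100% = 21.3235%.
Secondary cost = (70.9 − 50.2) / 70.9 × 100% = 29.1961%.
Total = 21.3235% + 29.1961% = 50.5196% ≈ 50.5%.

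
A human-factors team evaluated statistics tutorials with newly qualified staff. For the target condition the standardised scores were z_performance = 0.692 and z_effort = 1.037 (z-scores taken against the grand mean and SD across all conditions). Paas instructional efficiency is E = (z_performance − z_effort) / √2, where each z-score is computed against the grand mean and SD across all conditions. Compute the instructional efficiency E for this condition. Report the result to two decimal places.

z_P − z_E = 0.692 − 1.037 = -0.3450.
E = -0.3450 / √2 = -0.3450 / 1.41421 = -0.2440 ≈ -0.24.

-0.24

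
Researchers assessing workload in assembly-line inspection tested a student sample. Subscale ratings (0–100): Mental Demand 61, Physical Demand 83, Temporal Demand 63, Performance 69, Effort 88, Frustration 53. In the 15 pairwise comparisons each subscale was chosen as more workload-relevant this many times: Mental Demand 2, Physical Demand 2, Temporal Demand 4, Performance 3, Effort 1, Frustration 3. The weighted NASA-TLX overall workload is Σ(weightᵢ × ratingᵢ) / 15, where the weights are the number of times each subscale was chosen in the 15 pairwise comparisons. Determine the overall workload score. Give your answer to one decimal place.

The tallies are the weights (they sum to 15).
Weighted sum = 2·61 + 2·83 + 4·63 + 3·69 + 1·88 + 3·53
            = 122 + 166 + 252 + 207 + 88 + 159 = 994.
Overall workload = 994 / 15 = 66.2667 ≈ 66.3.

66.3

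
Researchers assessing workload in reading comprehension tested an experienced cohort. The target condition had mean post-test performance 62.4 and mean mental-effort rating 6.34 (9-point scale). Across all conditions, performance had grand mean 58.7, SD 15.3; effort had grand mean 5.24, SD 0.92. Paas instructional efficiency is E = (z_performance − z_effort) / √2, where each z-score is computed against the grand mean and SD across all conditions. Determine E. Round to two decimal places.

-0.67

z_performance = (62.4 − 58.7) / 15.3 = 3.7000 / 15.3 = 0.2418.
z_effort = (6.34 − 5.24) / 0.92 = 1.1000 / 0.92 = 1.1957.
z_P − z_E = 0.2418 − 1.1957 = -0.9539.
E = -0.9539 / √2 = -0.9539 / 1.41421 = -0.6745 ≈ -0.67.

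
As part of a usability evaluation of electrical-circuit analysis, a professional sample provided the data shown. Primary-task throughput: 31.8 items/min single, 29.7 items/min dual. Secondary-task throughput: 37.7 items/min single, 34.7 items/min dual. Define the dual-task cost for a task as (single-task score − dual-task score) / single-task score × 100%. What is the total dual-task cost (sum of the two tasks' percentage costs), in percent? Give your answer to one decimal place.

Primary cost = (31.8 − 29.7) / 31.8 × 100% = 6.6038%.
Secondary cost = (37.7 − 34.7) / 37.7 × 100% = 7.9576%.
Total = 6.6038% + 7.9576% = 14.5614% ≈ 14.6%.

14.6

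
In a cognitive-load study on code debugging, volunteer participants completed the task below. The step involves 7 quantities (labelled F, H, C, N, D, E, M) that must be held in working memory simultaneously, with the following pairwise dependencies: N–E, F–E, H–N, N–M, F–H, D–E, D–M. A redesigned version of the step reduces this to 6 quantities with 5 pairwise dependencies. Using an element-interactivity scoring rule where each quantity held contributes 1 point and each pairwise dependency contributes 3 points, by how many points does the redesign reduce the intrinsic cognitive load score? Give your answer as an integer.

7

Original: 7 × 1 + 7 × 3 = 7 + 21 = 28.
Redesigned: 6 × 1 + 5 × 3 = 6 + 15 = 21.
Reduction = 28 − 21 = 7.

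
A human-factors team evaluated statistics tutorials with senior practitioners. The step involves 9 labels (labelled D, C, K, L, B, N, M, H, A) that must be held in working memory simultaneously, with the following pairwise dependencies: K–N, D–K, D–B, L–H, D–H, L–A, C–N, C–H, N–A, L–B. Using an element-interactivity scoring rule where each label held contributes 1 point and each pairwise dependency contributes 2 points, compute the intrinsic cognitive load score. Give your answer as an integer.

29

Count of labels held simultaneously: 9.
Count of pairwise dependencies listed: 10.
Element contribution: 9 × 1 = 9.
Interaction contribution: 10 × 2 = 20.
Intrinsic load = 9 + 20 = 29.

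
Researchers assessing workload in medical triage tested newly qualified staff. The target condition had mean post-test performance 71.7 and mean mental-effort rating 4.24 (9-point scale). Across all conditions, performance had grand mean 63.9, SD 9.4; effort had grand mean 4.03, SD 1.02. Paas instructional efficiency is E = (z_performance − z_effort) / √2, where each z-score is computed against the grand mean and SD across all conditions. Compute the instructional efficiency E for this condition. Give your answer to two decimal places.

z_performance = (71.7 − 63.9) / 9.4 = 7.8000 / 9.4 = 0.8298.
z_effort = (4.24 − 4.03) / 1.02 = 0.2100 / 1.02 = 0.2059.
z_P − z_E = 0.8298 − 0.2059 = 0.6239.
E = 0.6239 / √2 = 0.6239 / 1.41421 = 0.4412 ≈ 0.44.

0.44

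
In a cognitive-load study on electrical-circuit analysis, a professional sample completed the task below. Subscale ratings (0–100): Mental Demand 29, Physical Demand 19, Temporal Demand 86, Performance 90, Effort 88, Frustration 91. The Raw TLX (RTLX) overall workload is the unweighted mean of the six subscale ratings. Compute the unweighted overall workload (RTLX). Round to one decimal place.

67.2

Sum of ratings = 29 + 19 + 86 + 90 + 88 + 91 = 403.
RTLX = 403 / 6 = 67.1667 ≈ 67.2.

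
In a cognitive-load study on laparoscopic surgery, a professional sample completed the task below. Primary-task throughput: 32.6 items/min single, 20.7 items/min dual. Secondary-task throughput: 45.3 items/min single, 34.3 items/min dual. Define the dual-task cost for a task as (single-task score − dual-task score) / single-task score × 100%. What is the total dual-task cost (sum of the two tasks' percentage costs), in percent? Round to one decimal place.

60.8

Primary cost = (32.6 − 20.7) / 32.6 × 100% = 36.5031%.
Secondary cost = (45.3 − 34.3) / 45.3 × 100% = 24.2826%.
Total = 36.5031% + 24.2826% = 60.7857% ≈ 60.8%.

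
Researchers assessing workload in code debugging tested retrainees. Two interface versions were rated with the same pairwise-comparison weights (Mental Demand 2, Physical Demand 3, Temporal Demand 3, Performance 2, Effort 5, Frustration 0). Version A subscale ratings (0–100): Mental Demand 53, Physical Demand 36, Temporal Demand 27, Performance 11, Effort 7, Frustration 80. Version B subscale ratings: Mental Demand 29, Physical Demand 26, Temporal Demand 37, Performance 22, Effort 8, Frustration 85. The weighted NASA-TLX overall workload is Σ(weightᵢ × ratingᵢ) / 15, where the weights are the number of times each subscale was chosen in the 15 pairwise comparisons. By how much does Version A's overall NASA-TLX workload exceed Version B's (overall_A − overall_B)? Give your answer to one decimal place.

Version A weighted sum = 2·53 + 3·36 + 3·27 + 2·11 + 5·7 + 0·80 = 106 + 108 + 81 + 22 + 35 + 0 = 352; overall_A = 352/15 = 23.4667.
Version B weighted sum = 2·29 + 3·26 + 3·37 + 2·22 + 5·8 + 0·85 = 58 + 78 + 111 + 44 + 40 + 0 = 331; overall_B = 331/15 = 22.0667.
Difference = 23.4667 − 22.0667 = 1.4000 ≈ 1.4.

1.4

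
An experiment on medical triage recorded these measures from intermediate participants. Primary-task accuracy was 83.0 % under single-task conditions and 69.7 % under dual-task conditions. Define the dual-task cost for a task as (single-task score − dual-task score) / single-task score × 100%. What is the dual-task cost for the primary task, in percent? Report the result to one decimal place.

16.0

Cost = (83.0 − 69.7) / 83.0 × 100%
     = 13.3000 / 83.0 × 100% = 16.0241%.
≈ 16.0%.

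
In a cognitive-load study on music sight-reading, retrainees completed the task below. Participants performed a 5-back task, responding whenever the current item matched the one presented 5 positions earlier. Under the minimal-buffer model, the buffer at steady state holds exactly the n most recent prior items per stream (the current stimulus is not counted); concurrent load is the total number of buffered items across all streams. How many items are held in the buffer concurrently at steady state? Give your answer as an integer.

The buffer holds the 5 most recent prior items.
Steady-state concurrent load = 5 items.

5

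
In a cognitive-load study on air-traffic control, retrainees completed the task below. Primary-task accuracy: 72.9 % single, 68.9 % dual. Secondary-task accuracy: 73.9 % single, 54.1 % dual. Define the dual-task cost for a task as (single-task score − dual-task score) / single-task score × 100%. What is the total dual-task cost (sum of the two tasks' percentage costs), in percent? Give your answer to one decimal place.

Primary cost = (72.9 − 68.9) / 72.9 × 100% = 5.4870%.
Secondary cost = (73.9 − 54.1) / 73.9 × 100% = 26.7930%.
Total = 5.4870% + 26.7930% = 32.2800% ≈ 32.3%.

32.3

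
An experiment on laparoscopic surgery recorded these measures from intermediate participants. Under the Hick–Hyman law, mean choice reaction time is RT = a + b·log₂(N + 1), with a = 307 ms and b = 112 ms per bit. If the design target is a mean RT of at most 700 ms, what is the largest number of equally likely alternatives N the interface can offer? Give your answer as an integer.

10

Set 307 + 112·log₂(N + 1) ≤ 700.
log₂(N + 1) ≤ (700 − 307) / 112 = 3.5089.
N + 1 ≤ 2^3.5089 = 11.3837.
N ≤ 10.3837, so the largest integer N is 10.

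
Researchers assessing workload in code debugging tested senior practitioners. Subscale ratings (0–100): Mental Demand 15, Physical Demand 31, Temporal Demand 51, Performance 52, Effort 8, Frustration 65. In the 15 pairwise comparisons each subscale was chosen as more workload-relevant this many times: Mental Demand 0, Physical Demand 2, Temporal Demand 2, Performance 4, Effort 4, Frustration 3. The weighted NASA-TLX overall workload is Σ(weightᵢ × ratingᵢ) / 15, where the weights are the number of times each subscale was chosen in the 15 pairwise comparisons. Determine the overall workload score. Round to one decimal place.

The tallies are the weights (they sum to 15).
Weighted sum = 0·15 + 2·31 + 2·51 + 4·52 + 4·8 + 3·65
            = 0 + 62 + 102 + 208 + 32 + 195 = 599.
Overall workload = 599 / 15 = 39.9333 ≈ 39.9.

39.9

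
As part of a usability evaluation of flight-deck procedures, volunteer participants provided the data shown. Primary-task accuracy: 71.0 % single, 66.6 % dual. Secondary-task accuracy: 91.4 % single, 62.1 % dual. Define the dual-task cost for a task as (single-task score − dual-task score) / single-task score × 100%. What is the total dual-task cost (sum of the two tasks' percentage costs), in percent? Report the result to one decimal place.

38.3

Primary cost = (71.0 − 66.6) / 71.0 × 100% = 6.1972%.
Secondary cost = (91.4 − 62.1) / 91.4 × 100% = 32.0569%.
Total = 6.1972% + 32.0569% = 38.2541% ≈ 38.3%.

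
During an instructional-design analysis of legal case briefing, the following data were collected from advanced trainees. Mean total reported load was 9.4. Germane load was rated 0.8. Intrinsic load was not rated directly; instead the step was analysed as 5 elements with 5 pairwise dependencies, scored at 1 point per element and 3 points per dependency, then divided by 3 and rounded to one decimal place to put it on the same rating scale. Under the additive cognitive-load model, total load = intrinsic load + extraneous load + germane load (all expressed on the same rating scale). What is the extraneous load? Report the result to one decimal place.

Intrinsic (element-interactivity): (5 × 1 + 5 × 3) / 3 = 20 / 3 = 6.6667 → 6.7.
extraneous load = total − intrinsic − germane
             = 9.4 − 6.7 − 0.8 = 1.9.

1.9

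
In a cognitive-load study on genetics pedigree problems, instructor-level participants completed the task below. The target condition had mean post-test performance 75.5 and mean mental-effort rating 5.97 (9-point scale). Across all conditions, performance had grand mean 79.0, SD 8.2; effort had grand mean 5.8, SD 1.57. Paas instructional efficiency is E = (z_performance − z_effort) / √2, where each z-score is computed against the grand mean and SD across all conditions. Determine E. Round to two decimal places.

-0.38

z_performance = (75.5 − 79.0) / 8.2 = -3.5000 / 8.2 = -0.4268.
z_effort = (5.97 − 5.8) / 1.57 = 0.1700 / 1.57 = 0.1083.
z_P − z_E = -0.4268 − 0.1083 = -0.5351.
E = -0.5351 / √2 = -0.5351 / 1.41421 = -0.3784 ≈ -0.38.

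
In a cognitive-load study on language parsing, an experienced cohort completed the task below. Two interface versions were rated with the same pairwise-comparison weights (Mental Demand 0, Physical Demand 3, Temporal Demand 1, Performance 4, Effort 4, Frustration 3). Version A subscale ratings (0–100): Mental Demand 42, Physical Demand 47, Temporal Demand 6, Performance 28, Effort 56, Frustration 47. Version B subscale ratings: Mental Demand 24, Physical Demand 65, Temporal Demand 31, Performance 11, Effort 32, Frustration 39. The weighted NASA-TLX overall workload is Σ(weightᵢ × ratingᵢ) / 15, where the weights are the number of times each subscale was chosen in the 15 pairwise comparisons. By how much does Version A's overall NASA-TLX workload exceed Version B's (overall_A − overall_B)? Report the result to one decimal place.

Version A weighted sum = 0·42 + 3·47 + 1·6 + 4·28 + 4·56 + 3·47 = 0 + 141 + 6 + 112 + 224 + 141 = 624; overall_A = 624/15 = 41.6000.
Version B weighted sum = 0·24 + 3·65 + 1·31 + 4·11 + 4·32 + 3·39 = 0 + 195 + 31 + 44 + 128 + 117 = 515; overall_B = 515/15 = 34.3333.
Difference = 41.6000 − 34.3333 = 7.2667 ≈ 7.3.

7.3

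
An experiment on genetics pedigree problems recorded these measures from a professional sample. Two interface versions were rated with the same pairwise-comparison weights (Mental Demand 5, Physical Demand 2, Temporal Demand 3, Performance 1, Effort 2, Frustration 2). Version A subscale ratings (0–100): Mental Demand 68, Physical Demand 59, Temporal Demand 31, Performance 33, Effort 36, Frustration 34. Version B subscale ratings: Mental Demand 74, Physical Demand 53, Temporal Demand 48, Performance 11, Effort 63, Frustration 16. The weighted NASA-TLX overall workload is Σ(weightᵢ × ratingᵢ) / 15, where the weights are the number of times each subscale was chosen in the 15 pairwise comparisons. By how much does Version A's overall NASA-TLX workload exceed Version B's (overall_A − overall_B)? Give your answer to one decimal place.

-4.3

Version A weighted sum = 5·68 + 2·59 + 3·31 + 1·33 + 2·36 + 2·34 = 340 + 118 + 93 + 33 + 72 + 68 = 724; overall_A = 724/15 = 48.2667.
Version B weighted sum = 5·74 + 2·53 + 3·48 + 1·11 + 2·63 + 2·16 = 370 + 106 + 144 + 11 + 126 + 32 = 789; overall_B = 789/15 = 52.6000.
Difference = 48.2667 − 52.6000 = -4.3333 ≈ -4.3.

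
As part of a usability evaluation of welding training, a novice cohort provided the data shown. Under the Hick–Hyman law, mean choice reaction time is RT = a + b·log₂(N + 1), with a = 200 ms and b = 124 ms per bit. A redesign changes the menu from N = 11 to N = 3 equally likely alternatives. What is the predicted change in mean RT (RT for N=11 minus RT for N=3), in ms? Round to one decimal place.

RT(11) = 200 + 124·log₂(12) = 200 + 124·3.5850 = 644.5400 ms.
RT(3) = 200 + 124·log₂(4) = 200 + 124·2.0000 = 448.0000 ms.
Difference = 644.5400 − 448.0000 = 196.5400 ≈ 196.5 ms.

196.5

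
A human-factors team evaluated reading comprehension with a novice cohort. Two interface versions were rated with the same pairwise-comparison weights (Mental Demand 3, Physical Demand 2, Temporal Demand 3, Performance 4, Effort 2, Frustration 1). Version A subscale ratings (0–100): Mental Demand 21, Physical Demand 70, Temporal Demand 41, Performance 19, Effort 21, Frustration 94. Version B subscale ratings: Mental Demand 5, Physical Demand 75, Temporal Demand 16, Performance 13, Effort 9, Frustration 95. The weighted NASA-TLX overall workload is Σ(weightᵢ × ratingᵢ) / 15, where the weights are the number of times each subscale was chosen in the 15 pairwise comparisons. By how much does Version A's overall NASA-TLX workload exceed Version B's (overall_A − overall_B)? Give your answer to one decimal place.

10.7

Version A weighted sum = 3·21 + 2·70 + 3·41 + 4·19 + 2·21 + 1·94 = 63 + 140 + 123 + 76 + 42 + 94 = 538; overall_A = 538/15 = 35.8667.
Version B weighted sum = 3·5 + 2·75 + 3·16 + 4·13 + 2·9 + 1·95 = 15 + 150 + 48 + 52 + 18 + 95 = 378; overall_B = 378/15 = 25.2000.
Difference = 35.8667 − 25.2000 = 10.6667 ≈ 10.7.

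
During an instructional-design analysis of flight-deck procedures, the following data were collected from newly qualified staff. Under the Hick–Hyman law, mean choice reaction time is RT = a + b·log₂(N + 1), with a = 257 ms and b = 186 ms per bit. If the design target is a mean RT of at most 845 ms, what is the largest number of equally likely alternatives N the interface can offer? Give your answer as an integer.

Set 257 + 186·log₂(N + 1) ≤ 845.
log₂(N + 1) ≤ (845 − 257) / 186 = 3.1613.
N + 1 ≤ 2^3.1613 = 8.9464.
N ≤ 7.9464, so the largest integer N is 7.

7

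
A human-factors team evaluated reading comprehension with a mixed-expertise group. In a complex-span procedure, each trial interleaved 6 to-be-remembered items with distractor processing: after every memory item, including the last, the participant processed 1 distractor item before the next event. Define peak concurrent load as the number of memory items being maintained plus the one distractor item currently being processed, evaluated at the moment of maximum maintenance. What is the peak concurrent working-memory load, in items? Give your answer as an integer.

7

Maintenance is greatest during the distractor(s) after memory item 6: all 6 memory items are being held.
One distractor item is concurrently being processed.
Peak concurrent load = 6 + 1 = 7 items.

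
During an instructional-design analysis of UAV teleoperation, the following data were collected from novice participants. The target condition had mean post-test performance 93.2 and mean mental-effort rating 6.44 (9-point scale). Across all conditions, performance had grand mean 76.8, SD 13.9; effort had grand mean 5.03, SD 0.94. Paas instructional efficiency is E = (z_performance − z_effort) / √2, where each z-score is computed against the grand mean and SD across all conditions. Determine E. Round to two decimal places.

-0.23

z_performance = (93.2 − 76.8) / 13.9 = 16.4000 / 13.9 = 1.1799.
z_effort = (6.44 − 5.03) / 0.94 = 1.4100 / 0.94 = 1.5000.
z_P − z_E = 1.1799 − 1.5000 = -0.3201.
E = -0.3201 / √2 = -0.3201 / 1.41421 = -0.2263 ≈ -0.23.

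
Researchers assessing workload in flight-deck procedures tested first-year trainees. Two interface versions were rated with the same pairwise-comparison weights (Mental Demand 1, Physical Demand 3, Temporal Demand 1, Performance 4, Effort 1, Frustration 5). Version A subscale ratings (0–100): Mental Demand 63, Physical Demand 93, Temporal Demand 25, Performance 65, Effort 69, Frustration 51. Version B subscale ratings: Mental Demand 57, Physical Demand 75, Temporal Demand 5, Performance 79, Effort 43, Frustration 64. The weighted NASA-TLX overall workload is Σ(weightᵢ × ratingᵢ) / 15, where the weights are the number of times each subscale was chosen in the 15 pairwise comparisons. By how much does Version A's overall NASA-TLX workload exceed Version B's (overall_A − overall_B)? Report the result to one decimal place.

-1.0

Version A weighted sum = 1·63 + 3·93 + 1·25 + 4·65 + 1·69 + 5·51 = 63 + 279 + 25 + 260 + 69 + 255 = 951; overall_A = 951/15 = 63.4000.
Version B weighted sum = 1·57 + 3·75 + 1·5 + 4·79 + 1·43 + 5·64 = 57 + 225 + 5 + 316 + 43 + 320 = 966; overall_B = 966/15 = 64.4000.
Difference = 63.4000 − 64.4000 = -1.0000 ≈ -1.0.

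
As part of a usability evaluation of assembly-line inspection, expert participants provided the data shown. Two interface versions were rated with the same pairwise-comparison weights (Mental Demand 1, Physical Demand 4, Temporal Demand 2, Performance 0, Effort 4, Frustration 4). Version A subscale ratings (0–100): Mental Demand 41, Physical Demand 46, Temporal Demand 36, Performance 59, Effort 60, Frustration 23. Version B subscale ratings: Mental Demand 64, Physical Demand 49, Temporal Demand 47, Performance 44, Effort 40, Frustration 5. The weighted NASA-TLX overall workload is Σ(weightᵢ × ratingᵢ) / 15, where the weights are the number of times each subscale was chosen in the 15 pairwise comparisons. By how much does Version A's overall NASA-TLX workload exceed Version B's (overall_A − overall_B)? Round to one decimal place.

Version A weighted sum = 1·41 + 4·46 + 2·36 + 0·59 + 4·60 + 4·23 = 41 + 184 + 72 + 0 + 240 + 92 = 629; overall_A = 629/15 = 41.9333.
Version B weighted sum = 1·64 + 4·49 + 2·47 + 0·44 + 4·40 + 4·5 = 64 + 196 + 94 + 0 + 160 + 20 = 534; overall_B = 534/15 = 35.6000.
Difference = 41.9333 − 35.6000 = 6.3333 ≈ 6.3.

6.3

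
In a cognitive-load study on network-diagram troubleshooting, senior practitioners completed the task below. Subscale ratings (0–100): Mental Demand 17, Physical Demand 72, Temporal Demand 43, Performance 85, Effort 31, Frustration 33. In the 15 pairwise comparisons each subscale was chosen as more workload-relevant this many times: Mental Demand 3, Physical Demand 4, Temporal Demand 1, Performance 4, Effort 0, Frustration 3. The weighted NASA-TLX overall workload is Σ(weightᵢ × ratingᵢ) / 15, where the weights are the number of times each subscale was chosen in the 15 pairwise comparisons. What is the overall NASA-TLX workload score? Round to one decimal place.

54.7

The tallies are the weights (they sum to 15).
Weighted sum = 3·17 + 4·72 + 1·43 + 4·85 + 0·31 + 3·33
            = 51 + 288 + 43 + 340 + 0 + 99 = 821.
Overall workload = 821 / 15 = 54.7333 ≈ 54.7.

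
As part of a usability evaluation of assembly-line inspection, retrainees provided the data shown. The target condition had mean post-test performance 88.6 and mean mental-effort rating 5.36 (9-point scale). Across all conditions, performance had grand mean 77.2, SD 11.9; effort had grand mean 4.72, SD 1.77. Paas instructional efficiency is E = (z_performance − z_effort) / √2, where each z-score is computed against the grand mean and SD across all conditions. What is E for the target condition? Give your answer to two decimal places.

z_performance = (88.6 − 77.2) / 11.9 = 11.4000 / 11.9 = 0.9580.
z_effort = (5.36 − 4.72) / 1.77 = 0.6400 / 1.77 = 0.3616.
z_P − z_E = 0.9580 − 0.3616 = 0.5964.
E = 0.5964 / √2 = 0.5964 / 1.41421 = 0.4217 ≈ 0.42.

0.42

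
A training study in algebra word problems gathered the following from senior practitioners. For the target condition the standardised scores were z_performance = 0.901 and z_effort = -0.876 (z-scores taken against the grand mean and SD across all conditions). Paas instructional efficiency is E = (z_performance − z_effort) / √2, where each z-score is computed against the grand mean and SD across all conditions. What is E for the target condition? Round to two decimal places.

1.26

z_P − z_E = 0.901 − (-0.876) = 1.7770.
E = 1.7770 / √2 = 1.7770 / 1.41421 = 1.2565 ≈ 1.26.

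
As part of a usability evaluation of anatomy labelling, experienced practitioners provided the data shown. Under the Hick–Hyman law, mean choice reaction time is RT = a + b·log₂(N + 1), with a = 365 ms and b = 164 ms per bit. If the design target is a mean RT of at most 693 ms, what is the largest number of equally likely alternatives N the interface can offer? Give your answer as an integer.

Set 365 + 164·log₂(N + 1) ≤ 693.
log₂(N + 1) ≤ (693 − 365) / 164 = 2.0000.
N + 1 ≤ 2^2.0000 = 4.0000.
N ≤ 3.0000, so the largest integer N is 3.

3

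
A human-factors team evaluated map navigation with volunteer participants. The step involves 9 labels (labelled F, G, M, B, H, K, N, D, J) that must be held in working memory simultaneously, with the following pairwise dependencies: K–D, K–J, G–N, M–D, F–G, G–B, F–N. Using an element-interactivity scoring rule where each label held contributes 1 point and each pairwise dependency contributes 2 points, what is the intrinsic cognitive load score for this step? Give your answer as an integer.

Count of labels held simultaneously: 9.
Count of pairwise dependencies listed: 7.
Element contribution: 9 × 1 = 9.
Interaction contribution: 7 × 2 = 14.
Intrinsic load = 9 + 14 = 23.

23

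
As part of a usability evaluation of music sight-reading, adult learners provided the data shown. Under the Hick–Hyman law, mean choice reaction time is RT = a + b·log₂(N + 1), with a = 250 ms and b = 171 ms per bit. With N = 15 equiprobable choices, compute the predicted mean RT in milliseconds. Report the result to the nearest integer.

log₂(15 + 1) = log₂(16) = 4.0000.
RT = 250 + 171 × 4.0000 = 250 + 684.0000 = 934.0000 ms.
≈ 934 ms.

934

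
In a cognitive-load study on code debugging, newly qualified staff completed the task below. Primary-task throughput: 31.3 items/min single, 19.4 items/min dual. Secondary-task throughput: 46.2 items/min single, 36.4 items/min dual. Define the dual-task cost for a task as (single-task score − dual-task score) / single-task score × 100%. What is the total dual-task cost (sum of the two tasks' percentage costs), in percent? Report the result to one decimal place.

Primary cost = (31.3 − 19.4) / 31.3 × 100% = 38.0192%.
Secondary cost = (46.2 − 36.4) / 46.2 × 100% = 21.2121%.
Total = 38.0192% + 21.2121% = 59.2313% ≈ 59.2%.

59.2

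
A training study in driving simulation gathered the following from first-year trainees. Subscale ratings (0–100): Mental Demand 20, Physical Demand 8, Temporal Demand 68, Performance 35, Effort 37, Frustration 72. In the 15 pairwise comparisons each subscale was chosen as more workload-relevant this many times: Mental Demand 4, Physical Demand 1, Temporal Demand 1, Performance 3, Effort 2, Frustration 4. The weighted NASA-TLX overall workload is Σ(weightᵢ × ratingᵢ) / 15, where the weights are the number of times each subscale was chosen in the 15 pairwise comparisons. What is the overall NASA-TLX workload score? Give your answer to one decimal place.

The tallies are the weights (they sum to 15).
Weighted sum = 4·20 + 1·8 + 1·68 + 3·35 + 2·37 + 4·72
            = 80 + 8 + 68 + 105 + 74 + 288 = 623.
Overall workload = 623 / 15 = 41.5333 ≈ 41.5.

41.5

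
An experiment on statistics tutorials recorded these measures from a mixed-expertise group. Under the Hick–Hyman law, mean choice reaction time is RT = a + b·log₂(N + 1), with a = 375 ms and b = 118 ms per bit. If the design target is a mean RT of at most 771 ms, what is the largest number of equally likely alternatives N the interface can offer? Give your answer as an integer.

Set 375 + 118·log₂(N + 1) ≤ 771.
log₂(N + 1) ≤ (771 − 375) / 118 = 3.3559.
N + 1 ≤ 2^3.3559 = 10.2383.
N ≤ 9.2383, so the largest integer N is 9.

9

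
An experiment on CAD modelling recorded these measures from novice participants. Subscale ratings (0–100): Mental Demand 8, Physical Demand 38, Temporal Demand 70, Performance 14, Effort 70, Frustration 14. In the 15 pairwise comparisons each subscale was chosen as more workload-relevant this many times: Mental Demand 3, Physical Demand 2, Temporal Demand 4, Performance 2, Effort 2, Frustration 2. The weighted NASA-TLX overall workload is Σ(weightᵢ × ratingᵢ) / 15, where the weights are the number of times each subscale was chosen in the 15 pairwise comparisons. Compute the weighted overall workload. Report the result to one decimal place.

The tallies are the weights (they sum to 15).
Weighted sum = 3·8 + 2·38 + 4·70 + 2·14 + 2·70 + 2·14
            = 24 + 76 + 280 + 28 + 140 + 28 = 576.
Overall workload = 576 / 15 = 38.4000 ≈ 38.4.

38.4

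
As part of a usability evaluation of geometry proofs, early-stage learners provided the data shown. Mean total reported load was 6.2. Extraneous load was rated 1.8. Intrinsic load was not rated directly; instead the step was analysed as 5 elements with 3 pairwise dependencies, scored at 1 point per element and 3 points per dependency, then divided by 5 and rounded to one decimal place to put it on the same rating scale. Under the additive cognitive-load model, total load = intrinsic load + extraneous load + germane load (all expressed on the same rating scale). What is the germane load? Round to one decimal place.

Intrinsic (element-interactivity): (5 × 1 + 3 × 3) / 5 = 14 / 5 = 2.8000 → 2.8.
germane load = total − intrinsic − extraneous
             = 6.2 − 2.8 − 1.8 = 1.6.

1.6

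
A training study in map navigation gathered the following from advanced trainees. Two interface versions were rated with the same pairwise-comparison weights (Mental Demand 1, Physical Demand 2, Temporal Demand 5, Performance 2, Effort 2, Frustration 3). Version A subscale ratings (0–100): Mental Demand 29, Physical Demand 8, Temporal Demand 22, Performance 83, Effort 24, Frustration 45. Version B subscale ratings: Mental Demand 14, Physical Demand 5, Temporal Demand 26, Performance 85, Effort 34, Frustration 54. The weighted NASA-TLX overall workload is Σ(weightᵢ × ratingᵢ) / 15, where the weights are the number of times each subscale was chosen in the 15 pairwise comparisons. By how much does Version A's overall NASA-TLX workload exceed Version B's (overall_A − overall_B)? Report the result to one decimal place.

-3.3

Version A weighted sum = 1·29 + 2·8 + 5·22 + 2·83 + 2·24 + 3·45 = 29 + 16 + 110 + 166 + 48 + 135 = 504; overall_A = 504/15 = 33.6000.
Version B weighted sum = 1·14 + 2·5 + 5·26 + 2·85 + 2·34 + 3·54 = 14 + 10 + 130 + 170 + 68 + 162 = 554; overall_B = 554/15 = 36.9333.
Difference = 33.6000 − 36.9333 = -3.3333 ≈ -3.3.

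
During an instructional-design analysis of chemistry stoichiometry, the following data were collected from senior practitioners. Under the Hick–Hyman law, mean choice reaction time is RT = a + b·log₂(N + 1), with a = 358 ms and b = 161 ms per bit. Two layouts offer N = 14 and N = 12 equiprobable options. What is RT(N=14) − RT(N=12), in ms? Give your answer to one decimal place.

33.2

RT(14) = 358 + 161·log₂(15) = 358 + 161·3.9069 = 987.0109 ms.
RT(12) = 358 + 161·log₂(13) = 358 + 161·3.7004 = 953.7644 ms.
Difference = 987.0109 − 953.7644 = 33.2465 ≈ 33.2 ms.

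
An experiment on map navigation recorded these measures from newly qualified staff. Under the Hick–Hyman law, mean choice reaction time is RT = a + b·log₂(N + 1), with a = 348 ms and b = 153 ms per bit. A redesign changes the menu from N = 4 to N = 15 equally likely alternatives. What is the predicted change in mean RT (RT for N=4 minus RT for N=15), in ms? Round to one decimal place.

-256.7

RT(4) = 348 + 153·log₂(5) = 348 + 153·2.3219 = 703.2507 ms.
RT(15) = 348 + 153·log₂(16) = 348 + 153·4.0000 = 960.0000 ms.
Difference = 703.2507 − 960.0000 = -256.7493 ≈ -256.7 ms.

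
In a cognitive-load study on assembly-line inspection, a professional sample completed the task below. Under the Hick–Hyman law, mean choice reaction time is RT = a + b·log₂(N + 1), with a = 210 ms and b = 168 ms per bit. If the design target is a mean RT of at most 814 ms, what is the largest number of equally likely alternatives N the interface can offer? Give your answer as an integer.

11

Set 210 + 168·log₂(N + 1) ≤ 814.
log₂(N + 1) ≤ (814 − 210) / 168 = 3.5952.
N + 1 ≤ 2^3.5952 = 12.0855.
N ≤ 11.0855, so the largest integer N is 11.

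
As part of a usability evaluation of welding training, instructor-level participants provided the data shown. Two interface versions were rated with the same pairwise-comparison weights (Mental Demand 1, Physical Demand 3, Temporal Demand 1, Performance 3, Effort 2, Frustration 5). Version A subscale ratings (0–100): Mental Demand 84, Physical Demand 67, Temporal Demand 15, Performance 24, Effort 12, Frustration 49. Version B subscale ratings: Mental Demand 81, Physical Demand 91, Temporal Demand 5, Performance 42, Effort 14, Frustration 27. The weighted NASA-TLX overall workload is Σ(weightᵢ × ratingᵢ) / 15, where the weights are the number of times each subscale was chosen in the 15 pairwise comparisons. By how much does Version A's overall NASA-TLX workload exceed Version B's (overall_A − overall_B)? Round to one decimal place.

-0.5

Version A weighted sum = 1·84 + 3·67 + 1·15 + 3·24 + 2·12 + 5·49 = 84 + 201 + 15 + 72 + 24 + 245 = 641; overall_A = 641/15 = 42.7333.
Version B weighted sum = 1·81 + 3·91 + 1·5 + 3·42 + 2·14 + 5·27 = 81 + 273 + 5 + 126 + 28 + 135 = 648; overall_B = 648/15 = 43.2000.
Difference = 42.7333 − 43.2000 = -0.4667 ≈ -0.5.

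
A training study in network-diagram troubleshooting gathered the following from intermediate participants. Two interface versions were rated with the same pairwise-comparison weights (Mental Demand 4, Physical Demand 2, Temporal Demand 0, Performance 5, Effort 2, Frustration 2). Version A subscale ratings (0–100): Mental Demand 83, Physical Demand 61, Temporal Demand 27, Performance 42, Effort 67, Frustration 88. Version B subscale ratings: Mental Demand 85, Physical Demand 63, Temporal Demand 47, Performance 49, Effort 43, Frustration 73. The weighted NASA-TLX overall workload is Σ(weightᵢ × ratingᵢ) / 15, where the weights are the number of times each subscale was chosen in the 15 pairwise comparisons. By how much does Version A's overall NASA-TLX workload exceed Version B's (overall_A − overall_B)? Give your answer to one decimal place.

Version A weighted sum = 4·83 + 2·61 + 0·27 + 5·42 + 2·67 + 2·88 = 332 + 122 + 0 + 210 + 134 + 176 = 974; overall_A = 974/15 = 64.9333.
Version B weighted sum = 4·85 + 2·63 + 0·47 + 5·49 + 2·43 + 2·73 = 340 + 126 + 0 + 245 + 86 + 146 = 943; overall_B = 943/15 = 62.8667.
Difference = 64.9333 − 62.8667 = 2.0666 ≈ 2.1.

2.1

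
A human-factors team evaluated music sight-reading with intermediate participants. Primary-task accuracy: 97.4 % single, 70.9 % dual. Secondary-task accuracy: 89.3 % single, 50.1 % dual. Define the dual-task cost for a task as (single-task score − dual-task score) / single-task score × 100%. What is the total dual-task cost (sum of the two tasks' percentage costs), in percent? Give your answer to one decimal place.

71.1

Primary cost = (97.4 − 70.9) / 97.4 × 100% = 27.2074%.
Secondary cost = (89.3 − 50.1) / 89.3 × 100% = 43.8970%.
Total = 27.2074% + 43.8970% = 71.1044% ≈ 71.1%.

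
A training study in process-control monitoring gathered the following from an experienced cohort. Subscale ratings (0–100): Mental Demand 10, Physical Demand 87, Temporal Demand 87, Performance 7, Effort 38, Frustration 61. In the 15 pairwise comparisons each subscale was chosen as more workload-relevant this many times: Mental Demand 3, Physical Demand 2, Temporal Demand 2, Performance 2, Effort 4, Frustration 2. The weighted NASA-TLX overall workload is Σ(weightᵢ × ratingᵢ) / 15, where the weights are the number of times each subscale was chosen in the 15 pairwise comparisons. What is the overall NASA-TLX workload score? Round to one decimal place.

The tallies are the weights (they sum to 15).
Weighted sum = 3·10 + 2·87 + 2·87 + 2·7 + 4·38 + 2·61
            = 30 + 174 + 174 + 14 + 152 + 122 = 666.
Overall workload = 666 / 15 = 44.4000 ≈ 44.4.

44.4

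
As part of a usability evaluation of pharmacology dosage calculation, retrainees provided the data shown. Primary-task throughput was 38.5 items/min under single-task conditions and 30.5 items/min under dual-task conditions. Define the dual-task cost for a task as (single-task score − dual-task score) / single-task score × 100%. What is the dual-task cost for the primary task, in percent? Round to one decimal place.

20.8

Cost = (38.5 − 30.5) / 38.5 × 100%
     = 8.0000 / 38.5 × 100% = 20.7792%.
≈ 20.8%.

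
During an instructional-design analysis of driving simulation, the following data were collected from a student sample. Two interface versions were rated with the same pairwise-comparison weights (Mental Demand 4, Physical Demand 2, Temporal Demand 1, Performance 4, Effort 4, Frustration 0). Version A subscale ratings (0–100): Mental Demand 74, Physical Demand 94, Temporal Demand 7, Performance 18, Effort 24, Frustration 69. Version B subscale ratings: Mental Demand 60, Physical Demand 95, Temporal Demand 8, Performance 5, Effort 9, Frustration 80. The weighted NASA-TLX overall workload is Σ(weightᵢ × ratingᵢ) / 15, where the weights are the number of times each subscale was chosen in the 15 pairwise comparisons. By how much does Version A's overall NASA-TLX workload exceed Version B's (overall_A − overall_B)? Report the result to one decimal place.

Version A weighted sum = 4·74 + 2·94 + 1·7 + 4·18 + 4·24 + 0·69 = 296 + 188 + 7 + 72 + 96 + 0 = 659; overall_A = 659/15 = 43.9333.
Version B weighted sum = 4·60 + 2·95 + 1·8 + 4·5 + 4·9 + 0·80 = 240 + 190 + 8 + 20 + 36 + 0 = 494; overall_B = 494/15 = 32.9333.
Difference = 43.9333 − 32.9333 = 11.0000 ≈ 11.0.

11.0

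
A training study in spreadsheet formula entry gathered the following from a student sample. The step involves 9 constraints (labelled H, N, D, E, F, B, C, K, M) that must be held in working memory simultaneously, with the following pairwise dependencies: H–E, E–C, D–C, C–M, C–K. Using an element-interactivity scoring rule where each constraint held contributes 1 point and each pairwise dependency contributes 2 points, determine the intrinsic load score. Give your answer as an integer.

Count of constraints held simultaneously: 9.
Count of pairwise dependencies listed: 5.
Element contribution: 9 × 1 = 9.
Interaction contribution: 5 × 2 = 10.
Intrinsic load = 9 + 10 = 19.

19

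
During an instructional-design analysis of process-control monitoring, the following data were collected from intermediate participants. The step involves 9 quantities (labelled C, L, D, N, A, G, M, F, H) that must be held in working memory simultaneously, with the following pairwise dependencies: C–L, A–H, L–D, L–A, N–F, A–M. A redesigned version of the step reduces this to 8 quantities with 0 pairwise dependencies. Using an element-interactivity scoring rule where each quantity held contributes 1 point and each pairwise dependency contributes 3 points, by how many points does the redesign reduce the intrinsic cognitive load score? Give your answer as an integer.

Original: 9 × 1 + 6 × 3 = 9 + 18 = 27.
Redesigned: 8 × 1 + 0 × 3 = 8 + 0 = 8.
Reduction = 27 − 8 = 19.

19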